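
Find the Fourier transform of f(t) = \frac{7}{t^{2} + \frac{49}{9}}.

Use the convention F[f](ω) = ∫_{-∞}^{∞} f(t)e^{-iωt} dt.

F(ω) = 3 \pi e^{- \frac{7 \left|{\omega}\right|}{3}}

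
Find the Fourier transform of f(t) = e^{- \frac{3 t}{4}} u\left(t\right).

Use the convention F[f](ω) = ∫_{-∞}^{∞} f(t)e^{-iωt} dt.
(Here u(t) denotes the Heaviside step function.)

F(ω) = \frac{4}{4 i \omega + 3}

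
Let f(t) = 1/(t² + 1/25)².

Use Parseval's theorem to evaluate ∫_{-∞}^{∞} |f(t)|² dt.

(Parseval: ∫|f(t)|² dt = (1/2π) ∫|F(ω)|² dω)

∫|f(t)|² dt = \frac{390625 \pi}{16}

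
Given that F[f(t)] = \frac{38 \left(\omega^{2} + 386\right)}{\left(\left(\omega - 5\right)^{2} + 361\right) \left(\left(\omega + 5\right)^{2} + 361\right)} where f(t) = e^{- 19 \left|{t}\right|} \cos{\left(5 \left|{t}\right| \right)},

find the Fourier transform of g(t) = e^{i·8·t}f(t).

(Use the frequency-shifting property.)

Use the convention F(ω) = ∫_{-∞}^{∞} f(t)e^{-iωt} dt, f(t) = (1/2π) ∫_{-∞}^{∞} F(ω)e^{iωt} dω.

F[g](ω) = \frac{38 \left(\left(\omega - 8\right)^{2} + 386\right)}{\left(\left(\omega - 13\right)^{2} + 361\right) \left(\left(\omega - 3\right)^{2} + 361\right)}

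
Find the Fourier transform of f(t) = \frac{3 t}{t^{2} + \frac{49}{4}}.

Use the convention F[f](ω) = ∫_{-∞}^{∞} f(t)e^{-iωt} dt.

F(ω) = - 3 i \pi e^{- \frac{7 \left|{\omega}\right|}{2}} \operatorname{sign}{\left(\omega \right)}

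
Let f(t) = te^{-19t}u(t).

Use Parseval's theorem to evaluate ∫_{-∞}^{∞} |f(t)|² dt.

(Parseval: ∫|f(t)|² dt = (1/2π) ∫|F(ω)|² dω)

∫|f(t)|² dt = \frac{1}{27436}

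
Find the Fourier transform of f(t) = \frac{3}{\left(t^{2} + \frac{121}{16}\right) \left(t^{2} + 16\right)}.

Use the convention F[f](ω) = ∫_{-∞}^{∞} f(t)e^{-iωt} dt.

F(ω) = - \frac{4 \pi e^{- 4 \left|{\omega}\right|}}{45} + \frac{64 \pi e^{- \frac{11 \left|{\omega}\right|}{4}}}{495}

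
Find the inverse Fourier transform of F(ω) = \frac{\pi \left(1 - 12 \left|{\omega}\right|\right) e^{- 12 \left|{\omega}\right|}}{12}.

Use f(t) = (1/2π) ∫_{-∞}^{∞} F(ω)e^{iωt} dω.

f(t) = \frac{2 t^{2}}{\left(t^{2} + 144\right)^{2}}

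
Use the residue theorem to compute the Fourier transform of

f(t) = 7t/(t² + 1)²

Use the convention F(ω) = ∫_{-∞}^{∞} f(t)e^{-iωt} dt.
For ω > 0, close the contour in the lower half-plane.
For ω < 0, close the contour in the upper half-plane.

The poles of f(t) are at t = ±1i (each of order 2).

Let g(z) = f(z)e^{-iωz}; for large |z| the factor e^{-iωz} decays in the lower half-plane when ω > 0 and in the upper half-plane when ω < 0.

Case ω > 0 (lower half-plane, clockwise contour ⇒ F(ω) = -2πi·ΣRes):
  Res_{z = - i} g(z) = \frac{7 \omega e^{- \omega}}{4} (pole of order 2)
  F(ω) = -2πi·ΣRes = - \frac{7 i \pi \omega e^{- \omega}}{2}

Case ω < 0 (upper half-plane, counterclockwise contour ⇒ F(ω) = +2πi·ΣRes):
  Res_{z = i} g(z) = - \frac{7 \omega e^{\omega}}{4} (pole of order 2)
  F(ω) = 2πi·ΣRes = - \frac{7 i \pi \omega e^{\omega}}{2}

Both cases combine into a single formula in |ω|:

F(ω) = - \frac{7 i \pi \omega e^{- \left|{\omega}\right|}}{2}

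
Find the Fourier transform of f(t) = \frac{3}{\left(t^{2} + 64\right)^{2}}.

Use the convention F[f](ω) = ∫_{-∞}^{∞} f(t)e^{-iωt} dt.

F(ω) = \frac{3 \pi \left(8 \left|{\omega}\right| + 1\right) e^{- 8 \left|{\omega}\right|}}{1024}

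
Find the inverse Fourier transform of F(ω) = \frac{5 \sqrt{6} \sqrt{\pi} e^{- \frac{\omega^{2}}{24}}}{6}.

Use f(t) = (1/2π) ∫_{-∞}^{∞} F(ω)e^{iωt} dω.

f(t) = 5 e^{- 6 t^{2}}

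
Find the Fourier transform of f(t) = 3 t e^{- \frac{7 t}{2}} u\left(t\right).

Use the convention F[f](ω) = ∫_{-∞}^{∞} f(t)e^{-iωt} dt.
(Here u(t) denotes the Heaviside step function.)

F(ω) = \frac{12}{\left(2 i \omega + 7\right)^{2}}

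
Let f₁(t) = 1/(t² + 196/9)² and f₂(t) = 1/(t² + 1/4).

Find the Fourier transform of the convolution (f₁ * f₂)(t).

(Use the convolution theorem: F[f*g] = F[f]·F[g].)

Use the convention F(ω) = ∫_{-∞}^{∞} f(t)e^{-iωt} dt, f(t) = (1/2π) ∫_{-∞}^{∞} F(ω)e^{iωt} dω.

F[f₁*f₂](ω) = \frac{9 \pi^{2} \left(14 \left|{\omega}\right| + 3\right) e^{- \frac{31 \left|{\omega}\right|}{6}}}{2744}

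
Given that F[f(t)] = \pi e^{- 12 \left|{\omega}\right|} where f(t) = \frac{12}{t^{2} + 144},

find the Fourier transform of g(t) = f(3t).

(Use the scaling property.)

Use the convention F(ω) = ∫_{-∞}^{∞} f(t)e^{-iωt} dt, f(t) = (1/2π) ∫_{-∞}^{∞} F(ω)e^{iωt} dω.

F[g](ω) = \frac{\pi e^{- 4 \left|{\omega}\right|}}{3}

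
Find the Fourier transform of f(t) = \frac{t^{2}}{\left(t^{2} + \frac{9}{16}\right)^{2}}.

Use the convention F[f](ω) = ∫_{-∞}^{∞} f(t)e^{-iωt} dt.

F(ω) = \frac{\pi \left(4 - 3 \left|{\omega}\right|\right) e^{- \frac{3 \left|{\omega}\right|}{4}}}{6}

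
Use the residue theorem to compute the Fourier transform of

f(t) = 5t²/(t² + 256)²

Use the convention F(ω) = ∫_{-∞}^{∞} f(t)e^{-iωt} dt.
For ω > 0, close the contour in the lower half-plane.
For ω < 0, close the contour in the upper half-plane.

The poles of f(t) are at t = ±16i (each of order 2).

Let g(z) = f(z)e^{-iωz}; for large |z| the factor e^{-iωz} decays in the lower half-plane when ω > 0 and in the upper half-plane when ω < 0.

Case ω > 0 (lower half-plane, clockwise contour ⇒ F(ω) = -2πi·ΣRes):
  Res_{z = - 16 i} g(z) = \frac{5 i \left(1 - 16 \omega\right) e^{- 16 \omega}}{64} (pole of order 2)
  F(ω) = -2πi·ΣRes = \frac{5 \pi \left(1 - 16 \omega\right) e^{- 16 \omega}}{32}

Case ω < 0 (upper half-plane, counterclockwise contour ⇒ F(ω) = +2πi·ΣRes):
  Res_{z = 16 i} g(z) = \frac{5 i \left(- 16 \omega - 1\right) e^{16 \omega}}{64} (pole of order 2)
  F(ω) = 2πi·ΣRes = \frac{5 \pi \left(16 \omega + 1\right) e^{16 \omega}}{32}

Both cases combine into a single formula in |ω|:

F(ω) = \frac{5 \pi \left(1 - 16 \left|{\omega}\right|\right) e^{- 16 \left|{\omega}\right|}}{32}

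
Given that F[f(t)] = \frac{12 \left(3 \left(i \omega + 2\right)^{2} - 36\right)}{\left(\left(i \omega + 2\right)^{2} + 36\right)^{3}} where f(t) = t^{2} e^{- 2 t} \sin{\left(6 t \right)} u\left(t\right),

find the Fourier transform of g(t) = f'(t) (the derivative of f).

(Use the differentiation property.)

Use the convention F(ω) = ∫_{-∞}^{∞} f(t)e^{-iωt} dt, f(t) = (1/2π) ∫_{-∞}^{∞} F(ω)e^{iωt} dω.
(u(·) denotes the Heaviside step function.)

F[g](ω) = \frac{36 i \omega \left(\left(i \omega + 2\right)^{2} - 12\right)}{\left(\left(i \omega + 2\right)^{2} + 36\right)^{3}}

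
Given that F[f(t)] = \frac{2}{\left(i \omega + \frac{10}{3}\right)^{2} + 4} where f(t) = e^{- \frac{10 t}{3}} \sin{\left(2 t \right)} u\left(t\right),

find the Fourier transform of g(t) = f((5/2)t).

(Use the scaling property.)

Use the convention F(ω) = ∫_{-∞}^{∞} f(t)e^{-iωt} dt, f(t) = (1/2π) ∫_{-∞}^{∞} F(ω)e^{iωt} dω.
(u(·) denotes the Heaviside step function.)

F[g](ω) = \frac{45}{\left(3 i \omega + 25\right)^{2} + 225}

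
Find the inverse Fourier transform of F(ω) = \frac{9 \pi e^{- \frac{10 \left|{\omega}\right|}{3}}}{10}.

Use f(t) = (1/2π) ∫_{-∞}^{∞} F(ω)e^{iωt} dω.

f(t) = \frac{3}{t^{2} + \frac{100}{9}}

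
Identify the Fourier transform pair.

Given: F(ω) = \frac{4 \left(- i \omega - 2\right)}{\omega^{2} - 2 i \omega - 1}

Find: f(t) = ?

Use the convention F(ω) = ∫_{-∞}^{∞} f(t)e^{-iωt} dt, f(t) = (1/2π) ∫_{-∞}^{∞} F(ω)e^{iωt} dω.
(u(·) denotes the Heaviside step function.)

f(t) = 4 \left(t + 1\right) e^{- t} u\left(t\right)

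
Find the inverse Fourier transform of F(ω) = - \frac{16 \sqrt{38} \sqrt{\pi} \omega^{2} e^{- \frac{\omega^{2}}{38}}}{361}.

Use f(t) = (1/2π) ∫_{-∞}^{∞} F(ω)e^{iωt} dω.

f(t) = 8 \left(38 t^{2} - 2\right) e^{- \frac{19 t^{2}}{2}}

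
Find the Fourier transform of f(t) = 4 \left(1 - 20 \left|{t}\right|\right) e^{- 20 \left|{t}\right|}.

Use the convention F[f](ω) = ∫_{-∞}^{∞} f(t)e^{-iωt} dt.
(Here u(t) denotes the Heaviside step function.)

F(ω) = \frac{320 \omega^{2}}{\left(\omega^{2} + 400\right)^{2}}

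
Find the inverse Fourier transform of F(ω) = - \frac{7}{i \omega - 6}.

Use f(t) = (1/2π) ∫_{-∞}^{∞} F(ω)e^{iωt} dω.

f(t) = 7 e^{6 t} u\left(- t\right)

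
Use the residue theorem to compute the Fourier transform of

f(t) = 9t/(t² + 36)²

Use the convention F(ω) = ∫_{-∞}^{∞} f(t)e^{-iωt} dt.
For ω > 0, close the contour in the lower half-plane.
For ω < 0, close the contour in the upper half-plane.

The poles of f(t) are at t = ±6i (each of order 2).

Let g(z) = f(z)e^{-iωz}; for large |z| the factor e^{-iωz} decays in the lower half-plane when ω > 0 and in the upper half-plane when ω < 0.

Case ω > 0 (lower half-plane, clockwise contour ⇒ F(ω) = -2πi·ΣRes):
  Res_{z = - 6 i} g(z) = \frac{3 \omega e^{- 6 \omega}}{8} (pole of order 2)
  F(ω) = -2πi·ΣRes = - \frac{3 i \pi \omega e^{- 6 \omega}}{4}

Case ω < 0 (upper half-plane, counterclockwise contour ⇒ F(ω) = +2πi·ΣRes):
  Res_{z = 6 i} g(z) = - \frac{3 \omega e^{6 \omega}}{8} (pole of order 2)
  F(ω) = 2πi·ΣRes = - \frac{3 i \pi \omega e^{6 \omega}}{4}

Both cases combine into a single formula in |ω|:

F(ω) = - \frac{3 i \pi \omega e^{- 6 \left|{\omega}\right|}}{4}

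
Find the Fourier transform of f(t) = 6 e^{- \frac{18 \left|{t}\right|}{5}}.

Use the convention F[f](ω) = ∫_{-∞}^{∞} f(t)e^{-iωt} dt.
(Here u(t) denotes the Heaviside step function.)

F(ω) = \frac{1080}{25 \omega^{2} + 324}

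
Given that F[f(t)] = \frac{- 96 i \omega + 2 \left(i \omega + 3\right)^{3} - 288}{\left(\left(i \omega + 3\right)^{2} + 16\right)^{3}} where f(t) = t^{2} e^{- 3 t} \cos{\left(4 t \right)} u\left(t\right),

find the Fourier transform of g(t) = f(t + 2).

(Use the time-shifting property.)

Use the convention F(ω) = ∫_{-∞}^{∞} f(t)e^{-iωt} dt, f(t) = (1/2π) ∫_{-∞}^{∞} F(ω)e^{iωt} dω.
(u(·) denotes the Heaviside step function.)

F[g](ω) = \frac{2 \left(- 48 i \omega + \left(i \omega + 3\right)^{3} - 144\right) e^{2 i \omega}}{\left(\left(i \omega + 3\right)^{2} + 16\right)^{3}}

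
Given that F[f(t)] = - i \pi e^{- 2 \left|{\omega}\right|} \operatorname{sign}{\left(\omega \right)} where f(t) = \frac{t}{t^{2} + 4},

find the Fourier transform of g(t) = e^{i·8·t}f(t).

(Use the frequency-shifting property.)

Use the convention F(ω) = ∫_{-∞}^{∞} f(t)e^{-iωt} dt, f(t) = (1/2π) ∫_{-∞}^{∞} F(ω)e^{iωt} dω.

F[g](ω) = - i \pi e^{- 2 \left|{\omega - 8}\right|} \operatorname{sign}{\left(\omega - 8 \right)}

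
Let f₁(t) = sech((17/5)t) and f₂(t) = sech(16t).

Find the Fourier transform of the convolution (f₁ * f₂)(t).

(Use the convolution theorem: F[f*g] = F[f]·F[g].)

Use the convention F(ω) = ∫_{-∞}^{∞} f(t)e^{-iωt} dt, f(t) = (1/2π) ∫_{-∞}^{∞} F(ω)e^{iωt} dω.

F[f₁*f₂](ω) = \frac{5 \pi^{2}}{272 \cosh{\left(\frac{\pi \omega}{32} \right)} \cosh{\left(\frac{5 \pi \omega}{34} \right)}}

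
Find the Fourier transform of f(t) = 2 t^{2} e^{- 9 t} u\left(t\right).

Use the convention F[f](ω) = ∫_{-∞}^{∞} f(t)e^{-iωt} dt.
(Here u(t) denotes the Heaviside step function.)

F(ω) = \frac{4}{\left(i \omega + 9\right)^{3}}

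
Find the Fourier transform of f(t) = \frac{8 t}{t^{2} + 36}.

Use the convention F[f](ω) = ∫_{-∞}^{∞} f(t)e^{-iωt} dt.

F(ω) = - 8 i \pi e^{- 6 \left|{\omega}\right|} \operatorname{sign}{\left(\omega \right)}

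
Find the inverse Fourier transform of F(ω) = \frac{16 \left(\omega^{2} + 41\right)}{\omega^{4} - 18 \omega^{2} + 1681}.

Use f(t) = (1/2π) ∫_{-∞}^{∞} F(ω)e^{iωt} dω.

f(t) = 2 e^{- 4 \left|{t}\right|} \cos{\left(5 \left|{t}\right| \right)}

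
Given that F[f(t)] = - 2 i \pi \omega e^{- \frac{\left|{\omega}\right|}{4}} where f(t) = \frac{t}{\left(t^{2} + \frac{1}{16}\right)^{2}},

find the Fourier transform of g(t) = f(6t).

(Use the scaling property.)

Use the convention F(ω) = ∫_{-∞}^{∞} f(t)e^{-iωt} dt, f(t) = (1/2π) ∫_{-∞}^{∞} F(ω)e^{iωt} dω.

F[g](ω) = - \frac{i \pi \omega e^{- \frac{\left|{\omega}\right|}{24}}}{18}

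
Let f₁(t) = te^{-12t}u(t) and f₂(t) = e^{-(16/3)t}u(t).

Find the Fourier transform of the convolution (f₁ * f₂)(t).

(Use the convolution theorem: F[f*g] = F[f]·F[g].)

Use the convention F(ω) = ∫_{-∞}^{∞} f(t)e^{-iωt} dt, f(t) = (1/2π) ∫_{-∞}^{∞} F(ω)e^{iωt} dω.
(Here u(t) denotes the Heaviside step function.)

F[f₁*f₂](ω) = \frac{3}{\left(i \omega + 12\right)^{2} \left(3 i \omega + 16\right)}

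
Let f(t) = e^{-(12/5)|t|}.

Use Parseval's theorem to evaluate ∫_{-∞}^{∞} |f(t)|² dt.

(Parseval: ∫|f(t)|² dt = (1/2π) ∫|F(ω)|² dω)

∫|f(t)|² dt = \frac{5}{12}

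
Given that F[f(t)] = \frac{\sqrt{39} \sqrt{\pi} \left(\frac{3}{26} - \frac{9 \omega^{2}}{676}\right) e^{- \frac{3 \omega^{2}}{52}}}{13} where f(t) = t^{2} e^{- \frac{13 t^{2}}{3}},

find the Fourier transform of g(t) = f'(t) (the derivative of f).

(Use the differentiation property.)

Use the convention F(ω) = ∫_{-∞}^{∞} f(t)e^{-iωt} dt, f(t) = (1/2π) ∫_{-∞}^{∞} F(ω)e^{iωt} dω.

F[g](ω) = \frac{3 \sqrt{39} i \sqrt{\pi} \omega \left(26 - 3 \omega^{2}\right) e^{- \frac{3 \omega^{2}}{52}}}{8788}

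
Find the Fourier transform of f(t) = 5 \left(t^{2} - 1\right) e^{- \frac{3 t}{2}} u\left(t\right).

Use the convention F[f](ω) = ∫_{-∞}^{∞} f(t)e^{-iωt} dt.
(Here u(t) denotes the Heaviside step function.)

F(ω) = \frac{10 \left(16 i \omega - \left(2 i \omega + 3\right)^{3} + 24\right)}{\left(2 i \omega + 3\right)^{4}}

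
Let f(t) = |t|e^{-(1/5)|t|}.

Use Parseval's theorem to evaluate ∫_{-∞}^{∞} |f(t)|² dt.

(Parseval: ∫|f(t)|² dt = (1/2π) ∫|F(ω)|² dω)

∫|f(t)|² dt = \frac{125}{2}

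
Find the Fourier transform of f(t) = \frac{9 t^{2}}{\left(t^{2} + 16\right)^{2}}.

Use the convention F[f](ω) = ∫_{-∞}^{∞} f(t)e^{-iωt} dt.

F(ω) = \frac{9 \pi \left(1 - 4 \left|{\omega}\right|\right) e^{- 4 \left|{\omega}\right|}}{8}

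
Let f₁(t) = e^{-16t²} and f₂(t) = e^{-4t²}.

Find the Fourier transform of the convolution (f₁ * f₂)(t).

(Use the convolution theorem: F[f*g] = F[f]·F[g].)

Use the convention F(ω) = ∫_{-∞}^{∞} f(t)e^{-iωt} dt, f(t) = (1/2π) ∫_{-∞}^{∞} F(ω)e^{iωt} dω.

F[f₁*f₂](ω) = \frac{\pi e^{- \frac{5 \omega^{2}}{64}}}{8}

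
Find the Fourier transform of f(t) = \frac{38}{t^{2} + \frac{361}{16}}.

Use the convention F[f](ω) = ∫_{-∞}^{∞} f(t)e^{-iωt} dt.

F(ω) = 8 \pi e^{- \frac{19 \left|{\omega}\right|}{4}}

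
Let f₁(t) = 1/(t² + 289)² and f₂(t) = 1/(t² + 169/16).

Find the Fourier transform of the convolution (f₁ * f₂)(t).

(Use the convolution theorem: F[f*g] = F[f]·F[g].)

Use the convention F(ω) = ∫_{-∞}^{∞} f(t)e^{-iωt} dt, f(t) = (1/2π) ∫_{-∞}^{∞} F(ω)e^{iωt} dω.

F[f₁*f₂](ω) = \frac{2 \pi^{2} \left(17 \left|{\omega}\right| + 1\right) e^{- \frac{81 \left|{\omega}\right|}{4}}}{63869}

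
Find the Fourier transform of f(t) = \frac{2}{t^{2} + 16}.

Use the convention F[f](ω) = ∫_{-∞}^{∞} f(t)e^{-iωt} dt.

F(ω) = \frac{\pi e^{- 4 \left|{\omega}\right|}}{2}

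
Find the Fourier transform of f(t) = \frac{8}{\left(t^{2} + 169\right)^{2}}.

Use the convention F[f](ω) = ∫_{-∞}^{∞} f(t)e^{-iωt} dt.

F(ω) = \frac{4 \pi \left(13 \left|{\omega}\right| + 1\right) e^{- 13 \left|{\omega}\right|}}{2197}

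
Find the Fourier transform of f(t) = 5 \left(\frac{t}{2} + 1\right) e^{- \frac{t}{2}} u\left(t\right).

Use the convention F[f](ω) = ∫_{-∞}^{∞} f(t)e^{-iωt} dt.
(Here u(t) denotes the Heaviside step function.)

F(ω) = \frac{20 \left(- i \omega - 1\right)}{4 \omega^{2} - 4 i \omega - 1}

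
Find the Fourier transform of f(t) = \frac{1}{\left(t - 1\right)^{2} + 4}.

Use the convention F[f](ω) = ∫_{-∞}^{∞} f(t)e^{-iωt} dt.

F(ω) = \frac{\pi e^{- i \omega - 2 \left|{\omega}\right|}}{2}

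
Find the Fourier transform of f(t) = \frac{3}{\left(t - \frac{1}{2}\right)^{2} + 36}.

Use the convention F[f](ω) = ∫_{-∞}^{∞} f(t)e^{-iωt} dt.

F(ω) = \frac{\pi e^{- \frac{i \omega}{2} - 6 \left|{\omega}\right|}}{2}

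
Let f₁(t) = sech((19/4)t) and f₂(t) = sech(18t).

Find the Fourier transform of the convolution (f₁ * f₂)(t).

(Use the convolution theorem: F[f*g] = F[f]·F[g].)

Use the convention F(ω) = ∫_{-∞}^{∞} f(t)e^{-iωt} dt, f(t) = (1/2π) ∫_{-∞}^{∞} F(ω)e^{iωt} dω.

F[f₁*f₂](ω) = \frac{2 \pi^{2}}{171 \cosh{\left(\frac{\pi \omega}{36} \right)} \cosh{\left(\frac{2 \pi \omega}{19} \right)}}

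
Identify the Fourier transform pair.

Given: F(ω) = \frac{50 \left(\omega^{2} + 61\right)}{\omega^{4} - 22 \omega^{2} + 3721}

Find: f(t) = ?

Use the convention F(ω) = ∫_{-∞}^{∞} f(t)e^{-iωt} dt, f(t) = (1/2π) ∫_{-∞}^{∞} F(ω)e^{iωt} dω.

f(t) = 5 e^{- 5 \left|{t}\right|} \cos{\left(6 t \right)}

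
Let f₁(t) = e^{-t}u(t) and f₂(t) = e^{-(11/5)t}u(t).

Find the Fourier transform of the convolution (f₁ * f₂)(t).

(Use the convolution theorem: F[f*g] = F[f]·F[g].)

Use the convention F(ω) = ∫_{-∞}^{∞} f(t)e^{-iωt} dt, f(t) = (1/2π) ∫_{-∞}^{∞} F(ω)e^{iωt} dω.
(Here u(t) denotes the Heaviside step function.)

F[f₁*f₂](ω) = \frac{5}{\left(i \omega + 1\right) \left(5 i \omega + 11\right)}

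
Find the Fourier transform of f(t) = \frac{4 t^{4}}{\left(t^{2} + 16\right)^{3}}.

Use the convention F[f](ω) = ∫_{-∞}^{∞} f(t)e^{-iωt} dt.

F(ω) = \frac{\pi \left(16 \omega^{2} - 20 \left|{\omega}\right| + 3\right) e^{- 4 \left|{\omega}\right|}}{8}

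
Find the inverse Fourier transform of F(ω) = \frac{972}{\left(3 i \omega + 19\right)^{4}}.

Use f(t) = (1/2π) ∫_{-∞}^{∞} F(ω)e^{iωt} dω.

f(t) = 2 t^{3} e^{- \frac{19 t}{3}} u\left(t\right)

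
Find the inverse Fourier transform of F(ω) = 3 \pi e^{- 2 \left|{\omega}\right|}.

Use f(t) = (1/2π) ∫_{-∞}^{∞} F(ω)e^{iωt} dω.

f(t) = \frac{6}{t^{2} + 4}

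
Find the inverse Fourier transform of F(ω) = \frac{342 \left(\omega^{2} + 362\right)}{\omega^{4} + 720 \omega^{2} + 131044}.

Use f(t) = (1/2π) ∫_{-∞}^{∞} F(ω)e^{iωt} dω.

f(t) = 9 e^{- 19 \left|{t}\right|} \cos{\left(\left|{t}\right| \right)}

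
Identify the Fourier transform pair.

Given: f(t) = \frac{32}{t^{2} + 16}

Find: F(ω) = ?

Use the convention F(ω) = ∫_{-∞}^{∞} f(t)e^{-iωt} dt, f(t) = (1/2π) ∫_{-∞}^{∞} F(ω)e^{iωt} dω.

F(ω) = 8 \pi e^{- 4 \left|{\omega}\right|}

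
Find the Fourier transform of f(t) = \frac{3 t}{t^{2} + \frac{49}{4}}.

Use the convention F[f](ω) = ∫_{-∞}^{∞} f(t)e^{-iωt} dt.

F(ω) = - 3 i \pi e^{- \frac{7 \left|{\omega}\right|}{2}} \operatorname{sign}{\left(\omega \right)}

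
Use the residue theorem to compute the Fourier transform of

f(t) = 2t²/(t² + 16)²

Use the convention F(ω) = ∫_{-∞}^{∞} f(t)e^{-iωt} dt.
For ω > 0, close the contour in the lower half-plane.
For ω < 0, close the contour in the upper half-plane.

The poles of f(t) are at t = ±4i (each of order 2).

Let g(z) = f(z)e^{-iωz}; for large |z| the factor e^{-iωz} decays in the lower half-plane when ω > 0 and in the upper half-plane when ω < 0.

Case ω > 0 (lower half-plane, clockwise contour ⇒ F(ω) = -2πi·ΣRes):
  Res_{z = - 4 i} g(z) = \frac{i \left(1 - 4 \omega\right) e^{- 4 \omega}}{8} (pole of order 2)
  F(ω) = -2πi·ΣRes = \frac{\pi \left(1 - 4 \omega\right) e^{- 4 \omega}}{4}

Case ω < 0 (upper half-plane, counterclockwise contour ⇒ F(ω) = +2πi·ΣRes):
  Res_{z = 4 i} g(z) = \frac{i \left(- 4 \omega - 1\right) e^{4 \omega}}{8} (pole of order 2)
  F(ω) = 2πi·ΣRes = \frac{\pi \left(4 \omega + 1\right) e^{4 \omega}}{4}

Both cases combine into a single formula in |ω|:

F(ω) = \frac{\pi \left(1 - 4 \left|{\omega}\right|\right) e^{- 4 \left|{\omega}\right|}}{4}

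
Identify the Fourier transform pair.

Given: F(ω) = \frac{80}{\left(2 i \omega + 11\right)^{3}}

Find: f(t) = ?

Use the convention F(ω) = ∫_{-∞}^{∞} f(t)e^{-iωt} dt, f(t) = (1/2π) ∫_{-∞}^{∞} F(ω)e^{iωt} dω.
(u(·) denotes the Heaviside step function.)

f(t) = 5 t^{2} e^{- \frac{11 t}{2}} u\left(t\right)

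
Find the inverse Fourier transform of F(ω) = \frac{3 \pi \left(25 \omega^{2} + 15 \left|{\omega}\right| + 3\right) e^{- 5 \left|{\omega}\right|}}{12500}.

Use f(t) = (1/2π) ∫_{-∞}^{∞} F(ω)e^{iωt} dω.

f(t) = \frac{6}{\left(t^{2} + 25\right)^{3}}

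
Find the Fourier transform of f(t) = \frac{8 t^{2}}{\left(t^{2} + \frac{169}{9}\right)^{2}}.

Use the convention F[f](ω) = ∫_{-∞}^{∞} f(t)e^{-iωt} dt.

F(ω) = \frac{4 \pi \left(3 - 13 \left|{\omega}\right|\right) e^{- \frac{13 \left|{\omega}\right|}{3}}}{13}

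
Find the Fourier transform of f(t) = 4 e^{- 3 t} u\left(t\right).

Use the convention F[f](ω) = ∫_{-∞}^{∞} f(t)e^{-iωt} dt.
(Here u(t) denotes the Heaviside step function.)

F(ω) = \frac{4}{i \omega + 3}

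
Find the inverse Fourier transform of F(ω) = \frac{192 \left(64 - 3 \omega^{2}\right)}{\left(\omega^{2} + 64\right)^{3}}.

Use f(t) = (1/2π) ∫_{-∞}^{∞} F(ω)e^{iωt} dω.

f(t) = 6 t^{2} e^{- 8 \left|{t}\right|}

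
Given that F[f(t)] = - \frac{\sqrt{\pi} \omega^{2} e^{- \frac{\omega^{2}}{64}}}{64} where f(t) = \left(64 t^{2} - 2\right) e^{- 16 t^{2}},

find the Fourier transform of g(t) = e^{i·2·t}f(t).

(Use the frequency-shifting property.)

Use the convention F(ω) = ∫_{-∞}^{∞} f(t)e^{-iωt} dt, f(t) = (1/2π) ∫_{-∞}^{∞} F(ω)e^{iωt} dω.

F[g](ω) = - \frac{\sqrt{\pi} \left(\omega - 2\right)^{2} e^{- \frac{\left(\omega - 2\right)^{2}}{64}}}{64}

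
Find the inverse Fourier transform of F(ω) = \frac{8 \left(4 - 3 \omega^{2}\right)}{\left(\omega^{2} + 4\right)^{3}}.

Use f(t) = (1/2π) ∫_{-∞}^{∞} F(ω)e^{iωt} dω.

f(t) = t^{2} e^{- 2 \left|{t}\right|}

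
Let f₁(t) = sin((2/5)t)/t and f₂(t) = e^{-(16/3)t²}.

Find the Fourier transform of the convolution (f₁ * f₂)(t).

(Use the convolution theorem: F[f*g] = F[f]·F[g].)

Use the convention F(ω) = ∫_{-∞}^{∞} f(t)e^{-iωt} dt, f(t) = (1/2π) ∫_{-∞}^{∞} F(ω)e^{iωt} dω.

F[f₁*f₂](ω) = \begin{cases} \frac{\sqrt{3} \pi^{\frac{3}{2}} e^{- \frac{3 \omega^{2}}{64}}}{4} & \text{for}\: \omega > - \frac{2}{5} \wedge \omega < \frac{2}{5} \\0 & \text{otherwise} \end{cases}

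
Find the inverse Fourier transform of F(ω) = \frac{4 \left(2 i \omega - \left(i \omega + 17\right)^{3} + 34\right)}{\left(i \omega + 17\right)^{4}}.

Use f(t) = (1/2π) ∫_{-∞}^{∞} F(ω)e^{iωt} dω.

f(t) = 4 \left(t^{2} - 1\right) e^{- 17 t} u\left(t\right)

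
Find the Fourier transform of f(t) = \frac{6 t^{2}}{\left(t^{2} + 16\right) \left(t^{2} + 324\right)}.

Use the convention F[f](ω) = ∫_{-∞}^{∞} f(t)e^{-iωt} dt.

F(ω) = \frac{3 \pi \left(9 - 2 e^{14 \left|{\omega}\right|}\right) e^{- 18 \left|{\omega}\right|}}{77}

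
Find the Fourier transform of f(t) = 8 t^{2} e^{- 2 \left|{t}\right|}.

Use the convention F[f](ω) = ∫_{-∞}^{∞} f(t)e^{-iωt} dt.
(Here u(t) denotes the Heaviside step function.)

F(ω) = \frac{64 \left(4 - 3 \omega^{2}\right)}{\left(\omega^{2} + 4\right)^{3}}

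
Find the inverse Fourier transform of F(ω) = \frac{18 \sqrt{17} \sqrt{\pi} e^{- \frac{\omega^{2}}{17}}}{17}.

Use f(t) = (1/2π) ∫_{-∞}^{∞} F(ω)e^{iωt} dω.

f(t) = 9 e^{- \frac{17 t^{2}}{4}}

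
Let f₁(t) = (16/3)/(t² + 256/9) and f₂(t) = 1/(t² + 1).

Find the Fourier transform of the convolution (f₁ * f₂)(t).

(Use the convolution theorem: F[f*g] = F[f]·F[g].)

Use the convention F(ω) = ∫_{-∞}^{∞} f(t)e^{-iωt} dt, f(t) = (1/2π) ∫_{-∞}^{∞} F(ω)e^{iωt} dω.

F[f₁*f₂](ω) = \pi^{2} e^{- \frac{19 \left|{\omega}\right|}{3}}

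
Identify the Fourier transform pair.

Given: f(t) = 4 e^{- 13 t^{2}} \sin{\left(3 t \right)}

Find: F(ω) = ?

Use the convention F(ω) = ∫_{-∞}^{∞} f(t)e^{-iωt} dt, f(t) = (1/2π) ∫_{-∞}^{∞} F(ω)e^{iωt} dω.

F(ω) = \frac{2 \sqrt{13} i \sqrt{\pi} \left(1 - e^{\frac{3 \omega}{13}}\right) e^{- \frac{\omega^{2}}{52} - \frac{3 \omega}{26} - \frac{9}{52}}}{13}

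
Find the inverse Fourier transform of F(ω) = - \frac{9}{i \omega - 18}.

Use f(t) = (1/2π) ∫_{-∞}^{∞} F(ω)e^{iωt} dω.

f(t) = 9 e^{18 t} u\left(- t\right)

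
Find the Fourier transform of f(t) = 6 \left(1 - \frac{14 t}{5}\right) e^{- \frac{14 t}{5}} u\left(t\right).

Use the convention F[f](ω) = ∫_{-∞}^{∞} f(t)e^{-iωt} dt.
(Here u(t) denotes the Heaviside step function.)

F(ω) = \frac{150 i \omega}{- 25 \omega^{2} + 140 i \omega + 196}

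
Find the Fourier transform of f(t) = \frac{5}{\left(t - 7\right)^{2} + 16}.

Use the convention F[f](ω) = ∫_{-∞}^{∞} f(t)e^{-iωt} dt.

F(ω) = \frac{5 \pi e^{- 7 i \omega - 4 \left|{\omega}\right|}}{4}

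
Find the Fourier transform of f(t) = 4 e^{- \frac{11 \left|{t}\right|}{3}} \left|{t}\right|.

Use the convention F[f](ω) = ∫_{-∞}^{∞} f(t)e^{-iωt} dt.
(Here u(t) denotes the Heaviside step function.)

F(ω) = \frac{72 \left(121 - 9 \omega^{2}\right)}{\left(9 \omega^{2} + 121\right)^{2}}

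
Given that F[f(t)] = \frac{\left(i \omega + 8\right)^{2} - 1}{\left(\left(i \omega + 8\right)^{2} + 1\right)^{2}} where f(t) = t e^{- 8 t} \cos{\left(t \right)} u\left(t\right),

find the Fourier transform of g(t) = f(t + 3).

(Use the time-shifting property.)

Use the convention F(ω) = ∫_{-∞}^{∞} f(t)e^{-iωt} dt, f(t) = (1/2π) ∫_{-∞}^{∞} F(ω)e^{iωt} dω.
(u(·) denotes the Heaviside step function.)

F[g](ω) = \frac{\left(\left(i \omega + 8\right)^{2} - 1\right) e^{3 i \omega}}{\left(\left(i \omega + 8\right)^{2} + 1\right)^{2}}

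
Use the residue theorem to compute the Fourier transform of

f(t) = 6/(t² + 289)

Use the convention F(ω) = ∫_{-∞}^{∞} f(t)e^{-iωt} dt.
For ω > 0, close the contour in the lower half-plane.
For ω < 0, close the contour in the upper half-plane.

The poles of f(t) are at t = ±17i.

Let g(z) = f(z)e^{-iωz}; for large |z| the factor e^{-iωz} decays in the lower half-plane when ω > 0 and in the upper half-plane when ω < 0.

Case ω > 0 (lower half-plane, clockwise contour ⇒ F(ω) = -2πi·ΣRes):
  Res_{z = - 17 i} g(z) = \frac{3 i e^{- 17 \omega}}{17}
  F(ω) = -2πi·ΣRes = \frac{6 \pi e^{- 17 \omega}}{17}

Case ω < 0 (upper half-plane, counterclockwise contour ⇒ F(ω) = +2πi·ΣRes):
  Res_{z = 17 i} g(z) = - \frac{3 i e^{17 \omega}}{17}
  F(ω) = 2πi·ΣRes = \frac{6 \pi e^{17 \omega}}{17}

Both cases combine into a single formula in |ω|:

F(ω) = \frac{6 \pi e^{- 17 \left|{\omega}\right|}}{17}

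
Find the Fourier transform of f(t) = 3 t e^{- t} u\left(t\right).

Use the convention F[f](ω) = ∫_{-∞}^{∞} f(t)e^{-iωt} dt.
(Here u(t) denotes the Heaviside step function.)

F(ω) = \frac{3}{\left(i \omega + 1\right)^{2}}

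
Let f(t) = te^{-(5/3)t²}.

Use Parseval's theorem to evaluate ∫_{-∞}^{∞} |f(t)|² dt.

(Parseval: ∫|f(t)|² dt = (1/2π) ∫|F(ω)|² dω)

∫|f(t)|² dt = \frac{3 \sqrt{30} \sqrt{\pi}}{200}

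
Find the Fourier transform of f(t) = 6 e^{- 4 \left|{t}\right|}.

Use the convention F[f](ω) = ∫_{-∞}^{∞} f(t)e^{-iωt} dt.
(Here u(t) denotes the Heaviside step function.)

F(ω) = \frac{48}{\omega^{2} + 16}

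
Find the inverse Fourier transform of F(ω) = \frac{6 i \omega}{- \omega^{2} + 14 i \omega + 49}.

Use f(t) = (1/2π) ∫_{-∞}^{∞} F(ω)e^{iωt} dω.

f(t) = 6 \left(1 - 7 t\right) e^{- 7 t} u\left(t\right)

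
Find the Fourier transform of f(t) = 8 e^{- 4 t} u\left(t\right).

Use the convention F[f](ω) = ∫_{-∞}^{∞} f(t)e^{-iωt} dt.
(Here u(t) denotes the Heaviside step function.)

F(ω) = \frac{8}{i \omega + 4}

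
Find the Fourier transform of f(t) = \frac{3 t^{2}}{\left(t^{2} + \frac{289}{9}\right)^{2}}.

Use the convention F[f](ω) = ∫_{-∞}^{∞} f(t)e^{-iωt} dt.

F(ω) = \frac{3 \pi \left(3 - 17 \left|{\omega}\right|\right) e^{- \frac{17 \left|{\omega}\right|}{3}}}{34}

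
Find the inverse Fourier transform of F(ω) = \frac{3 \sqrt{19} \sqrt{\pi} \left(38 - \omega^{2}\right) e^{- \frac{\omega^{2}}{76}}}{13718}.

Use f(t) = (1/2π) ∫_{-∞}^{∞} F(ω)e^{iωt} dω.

f(t) = 6 t^{2} e^{- 19 t^{2}}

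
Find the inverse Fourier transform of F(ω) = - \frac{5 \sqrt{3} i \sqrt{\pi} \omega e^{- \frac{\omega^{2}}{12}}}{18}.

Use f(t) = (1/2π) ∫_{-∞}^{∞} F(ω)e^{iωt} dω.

f(t) = 5 t e^{- 3 t^{2}}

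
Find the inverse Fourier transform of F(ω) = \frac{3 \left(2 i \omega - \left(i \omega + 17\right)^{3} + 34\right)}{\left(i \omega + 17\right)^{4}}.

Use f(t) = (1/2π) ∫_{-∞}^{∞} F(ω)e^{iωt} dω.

f(t) = 3 \left(t^{2} - 1\right) e^{- 17 t} u\left(t\right)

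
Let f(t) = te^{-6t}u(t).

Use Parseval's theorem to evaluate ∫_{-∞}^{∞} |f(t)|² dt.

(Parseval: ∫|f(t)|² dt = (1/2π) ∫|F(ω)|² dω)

∫|f(t)|² dt = \frac{1}{864}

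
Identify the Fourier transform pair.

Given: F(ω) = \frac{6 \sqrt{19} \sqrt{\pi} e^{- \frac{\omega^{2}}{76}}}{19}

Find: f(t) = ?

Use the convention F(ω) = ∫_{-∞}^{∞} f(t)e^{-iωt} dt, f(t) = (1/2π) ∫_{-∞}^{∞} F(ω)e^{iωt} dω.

f(t) = 6 e^{- 19 t^{2}}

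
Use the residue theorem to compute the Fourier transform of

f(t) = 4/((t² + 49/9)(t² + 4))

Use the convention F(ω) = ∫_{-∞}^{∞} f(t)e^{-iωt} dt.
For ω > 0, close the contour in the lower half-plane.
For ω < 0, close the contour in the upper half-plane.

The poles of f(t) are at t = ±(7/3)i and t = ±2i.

Let g(z) = f(z)e^{-iωz}; for large |z| the factor e^{-iωz} decays in the lower half-plane when ω > 0 and in the upper half-plane when ω < 0.

Case ω > 0 (lower half-plane, clockwise contour ⇒ F(ω) = -2πi·ΣRes):
  Res_{z = - \frac{7 i}{3}} g(z) = - \frac{54 i e^{- \frac{7 \omega}{3}}}{91}
  Res_{z = - 2 i} g(z) = \frac{9 i e^{- 2 \omega}}{13}
  F(ω) = -2πi·ΣRes = \frac{18 \pi e^{- 2 \omega}}{13} - \frac{108 \pi e^{- \frac{7 \omega}{3}}}{91}

Case ω < 0 (upper half-plane, counterclockwise contour ⇒ F(ω) = +2πi·ΣRes):
  Res_{z = \frac{7 i}{3}} g(z) = \frac{54 i e^{\frac{7 \omega}{3}}}{91}
  Res_{z = 2 i} g(z) = - \frac{9 i e^{2 \omega}}{13}
  F(ω) = 2πi·ΣRes = \frac{18 \pi \left(- 6 e^{\frac{7 \omega}{3}} + 7 e^{2 \omega}\right)}{91}

Both cases combine into a single formula in |ω|:

F(ω) = \frac{18 \pi e^{- 2 \left|{\omega}\right|}}{13} - \frac{108 \pi e^{- \frac{7 \left|{\omega}\right|}{3}}}{91}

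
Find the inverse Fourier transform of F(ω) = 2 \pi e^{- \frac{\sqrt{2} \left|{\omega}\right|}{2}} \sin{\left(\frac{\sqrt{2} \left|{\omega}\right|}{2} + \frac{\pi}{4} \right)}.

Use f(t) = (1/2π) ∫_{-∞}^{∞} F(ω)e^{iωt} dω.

f(t) = \frac{2}{t^{4} + 1}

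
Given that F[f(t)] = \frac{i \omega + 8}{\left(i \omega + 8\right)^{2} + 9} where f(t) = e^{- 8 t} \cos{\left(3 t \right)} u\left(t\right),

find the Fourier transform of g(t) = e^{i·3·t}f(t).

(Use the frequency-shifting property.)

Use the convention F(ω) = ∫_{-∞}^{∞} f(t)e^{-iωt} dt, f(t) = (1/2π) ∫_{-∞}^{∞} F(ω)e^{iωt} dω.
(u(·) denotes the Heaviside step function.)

F[g](ω) = \frac{i \left(\omega - 3\right) + 8}{\left(i \left(\omega - 3\right) + 8\right)^{2} + 9}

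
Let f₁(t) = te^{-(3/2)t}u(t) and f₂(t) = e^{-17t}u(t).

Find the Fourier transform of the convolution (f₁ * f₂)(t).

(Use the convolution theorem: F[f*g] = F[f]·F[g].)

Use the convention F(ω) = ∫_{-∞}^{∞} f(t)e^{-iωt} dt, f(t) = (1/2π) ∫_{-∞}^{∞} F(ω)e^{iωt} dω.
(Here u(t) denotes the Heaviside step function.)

F[f₁*f₂](ω) = \frac{4}{\left(i \omega + 17\right) \left(2 i \omega + 3\right)^{2}}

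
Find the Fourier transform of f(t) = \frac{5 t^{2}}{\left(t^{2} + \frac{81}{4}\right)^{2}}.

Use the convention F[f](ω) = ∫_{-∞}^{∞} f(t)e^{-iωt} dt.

F(ω) = \frac{5 \pi \left(2 - 9 \left|{\omega}\right|\right) e^{- \frac{9 \left|{\omega}\right|}{2}}}{18}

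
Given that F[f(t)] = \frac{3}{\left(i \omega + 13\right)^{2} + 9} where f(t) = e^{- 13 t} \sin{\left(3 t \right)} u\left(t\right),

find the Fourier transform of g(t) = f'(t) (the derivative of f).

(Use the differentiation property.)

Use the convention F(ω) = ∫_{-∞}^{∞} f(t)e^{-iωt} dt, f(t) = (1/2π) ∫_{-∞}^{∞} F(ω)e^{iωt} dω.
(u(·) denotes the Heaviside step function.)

F[g](ω) = \frac{3 i \omega}{\left(i \omega + 13\right)^{2} + 9}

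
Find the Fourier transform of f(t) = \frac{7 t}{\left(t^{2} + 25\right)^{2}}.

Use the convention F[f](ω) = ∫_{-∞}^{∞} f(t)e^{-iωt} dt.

F(ω) = - \frac{7 i \pi \omega e^{- 5 \left|{\omega}\right|}}{10}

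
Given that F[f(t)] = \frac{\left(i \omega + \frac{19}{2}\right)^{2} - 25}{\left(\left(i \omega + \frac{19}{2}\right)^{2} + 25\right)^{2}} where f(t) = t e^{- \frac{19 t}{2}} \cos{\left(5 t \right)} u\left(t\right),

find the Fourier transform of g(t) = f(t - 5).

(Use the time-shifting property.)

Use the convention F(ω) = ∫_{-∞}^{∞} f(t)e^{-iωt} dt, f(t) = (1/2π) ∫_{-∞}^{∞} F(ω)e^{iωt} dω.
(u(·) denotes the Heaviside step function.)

F[g](ω) = \frac{4 \left(\left(2 i \omega + 19\right)^{2} - 100\right) e^{- 5 i \omega}}{\left(\left(2 i \omega + 19\right)^{2} + 100\right)^{2}}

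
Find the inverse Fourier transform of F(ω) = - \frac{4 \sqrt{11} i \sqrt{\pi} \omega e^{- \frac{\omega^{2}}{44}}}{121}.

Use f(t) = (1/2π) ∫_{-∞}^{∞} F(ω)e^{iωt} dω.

f(t) = 8 t e^{- 11 t^{2}}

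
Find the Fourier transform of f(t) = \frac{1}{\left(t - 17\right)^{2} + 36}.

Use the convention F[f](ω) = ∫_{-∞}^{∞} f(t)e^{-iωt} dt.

F(ω) = \frac{\pi e^{- 17 i \omega - 6 \left|{\omega}\right|}}{6}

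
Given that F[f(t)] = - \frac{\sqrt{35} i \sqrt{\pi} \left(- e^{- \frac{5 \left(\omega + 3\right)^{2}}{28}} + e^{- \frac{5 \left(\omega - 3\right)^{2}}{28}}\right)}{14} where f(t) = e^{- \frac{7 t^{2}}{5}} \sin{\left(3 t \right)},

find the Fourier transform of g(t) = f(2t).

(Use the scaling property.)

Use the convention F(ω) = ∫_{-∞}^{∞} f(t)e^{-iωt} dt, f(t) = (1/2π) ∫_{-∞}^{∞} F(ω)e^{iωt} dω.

F[g](ω) = \frac{\sqrt{35} i \sqrt{\pi} \left(1 - e^{\frac{15 \omega}{14}}\right) e^{- \frac{5 \omega^{2}}{112} - \frac{15 \omega}{28} - \frac{45}{28}}}{28}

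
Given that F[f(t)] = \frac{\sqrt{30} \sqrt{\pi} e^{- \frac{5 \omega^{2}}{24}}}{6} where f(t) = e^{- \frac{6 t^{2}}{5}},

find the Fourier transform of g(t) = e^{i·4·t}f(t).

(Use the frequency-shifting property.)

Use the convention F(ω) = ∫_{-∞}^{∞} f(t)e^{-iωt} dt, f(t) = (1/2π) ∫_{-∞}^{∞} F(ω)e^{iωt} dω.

F[g](ω) = \frac{\sqrt{30} \sqrt{\pi} e^{- \frac{5 \left(\omega - 4\right)^{2}}{24}}}{6}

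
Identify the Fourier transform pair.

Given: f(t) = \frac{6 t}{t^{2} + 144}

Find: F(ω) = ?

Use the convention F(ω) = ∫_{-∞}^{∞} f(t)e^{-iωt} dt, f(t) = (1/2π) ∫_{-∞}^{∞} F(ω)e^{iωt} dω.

F(ω) = - 6 i \pi e^{- 12 \left|{\omega}\right|} \operatorname{sign}{\left(\omega \right)}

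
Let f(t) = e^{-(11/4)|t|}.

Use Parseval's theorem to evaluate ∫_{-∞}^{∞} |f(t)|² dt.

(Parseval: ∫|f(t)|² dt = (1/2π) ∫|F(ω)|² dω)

∫|f(t)|² dt = \frac{4}{11}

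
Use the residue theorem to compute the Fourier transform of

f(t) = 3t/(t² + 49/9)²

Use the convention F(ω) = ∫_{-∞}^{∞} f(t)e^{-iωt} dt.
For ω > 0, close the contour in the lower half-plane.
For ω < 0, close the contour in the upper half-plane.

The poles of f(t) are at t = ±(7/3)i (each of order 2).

Let g(z) = f(z)e^{-iωz}; for large |z| the factor e^{-iωz} decays in the lower half-plane when ω > 0 and in the upper half-plane when ω < 0.

Case ω > 0 (lower half-plane, clockwise contour ⇒ F(ω) = -2πi·ΣRes):
  Res_{z = - \frac{7 i}{3}} g(z) = \frac{9 \omega e^{- \frac{7 \omega}{3}}}{28} (pole of order 2)
  F(ω) = -2πi·ΣRes = - \frac{9 i \pi \omega e^{- \frac{7 \omega}{3}}}{14}

Case ω < 0 (upper half-plane, counterclockwise contour ⇒ F(ω) = +2πi·ΣRes):
  Res_{z = \frac{7 i}{3}} g(z) = - \frac{9 \omega e^{\frac{7 \omega}{3}}}{28} (pole of order 2)
  F(ω) = 2πi·ΣRes = - \frac{9 i \pi \omega e^{\frac{7 \omega}{3}}}{14}

Both cases combine into a single formula in |ω|:

F(ω) = - \frac{9 i \pi \omega e^{- \frac{7 \left|{\omega}\right|}{3}}}{14}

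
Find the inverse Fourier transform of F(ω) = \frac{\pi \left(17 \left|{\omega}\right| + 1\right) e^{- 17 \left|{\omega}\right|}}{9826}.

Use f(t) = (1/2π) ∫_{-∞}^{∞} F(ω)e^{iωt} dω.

f(t) = \frac{1}{\left(t^{2} + 289\right)^{2}}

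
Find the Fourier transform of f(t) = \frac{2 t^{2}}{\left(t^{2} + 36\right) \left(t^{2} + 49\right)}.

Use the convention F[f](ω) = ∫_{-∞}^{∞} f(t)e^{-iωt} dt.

F(ω) = \frac{2 \pi \left(7 - 6 e^{\left|{\omega}\right|}\right) e^{- 7 \left|{\omega}\right|}}{13}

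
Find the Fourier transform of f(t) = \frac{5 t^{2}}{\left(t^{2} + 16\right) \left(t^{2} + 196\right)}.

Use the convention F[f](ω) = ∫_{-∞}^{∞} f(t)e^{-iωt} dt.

F(ω) = \frac{\pi \left(7 - 2 e^{10 \left|{\omega}\right|}\right) e^{- 14 \left|{\omega}\right|}}{18}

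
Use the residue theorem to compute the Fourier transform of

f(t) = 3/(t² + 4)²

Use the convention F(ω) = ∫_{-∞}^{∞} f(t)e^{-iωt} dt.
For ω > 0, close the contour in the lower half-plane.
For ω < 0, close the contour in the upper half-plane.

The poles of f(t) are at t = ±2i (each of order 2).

Let g(z) = f(z)e^{-iωz}; for large |z| the factor e^{-iωz} decays in the lower half-plane when ω > 0 and in the upper half-plane when ω < 0.

Case ω > 0 (lower half-plane, clockwise contour ⇒ F(ω) = -2πi·ΣRes):
  Res_{z = - 2 i} g(z) = \frac{3 i \left(2 \omega + 1\right) e^{- 2 \omega}}{32} (pole of order 2)
  F(ω) = -2πi·ΣRes = \frac{3 \pi \left(2 \omega + 1\right) e^{- 2 \omega}}{16}

Case ω < 0 (upper half-plane, counterclockwise contour ⇒ F(ω) = +2πi·ΣRes):
  Res_{z = 2 i} g(z) = \frac{3 i \left(2 \omega - 1\right) e^{2 \omega}}{32} (pole of order 2)
  F(ω) = 2πi·ΣRes = \frac{3 \pi \left(1 - 2 \omega\right) e^{2 \omega}}{16}

Both cases combine into a single formula in |ω|:

F(ω) = \frac{3 \pi \left(2 \left|{\omega}\right| + 1\right) e^{- 2 \left|{\omega}\right|}}{16}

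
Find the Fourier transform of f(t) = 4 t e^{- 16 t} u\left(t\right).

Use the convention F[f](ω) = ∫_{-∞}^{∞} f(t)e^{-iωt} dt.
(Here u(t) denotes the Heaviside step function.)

F(ω) = \frac{4}{\left(i \omega + 16\right)^{2}}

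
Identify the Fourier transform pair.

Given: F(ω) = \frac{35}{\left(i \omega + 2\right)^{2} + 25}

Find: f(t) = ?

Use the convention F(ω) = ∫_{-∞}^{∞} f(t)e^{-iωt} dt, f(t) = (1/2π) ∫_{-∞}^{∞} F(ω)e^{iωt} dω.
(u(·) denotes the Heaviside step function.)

f(t) = 7 e^{- 2 t} \sin{\left(5 t \right)} u\left(t\right)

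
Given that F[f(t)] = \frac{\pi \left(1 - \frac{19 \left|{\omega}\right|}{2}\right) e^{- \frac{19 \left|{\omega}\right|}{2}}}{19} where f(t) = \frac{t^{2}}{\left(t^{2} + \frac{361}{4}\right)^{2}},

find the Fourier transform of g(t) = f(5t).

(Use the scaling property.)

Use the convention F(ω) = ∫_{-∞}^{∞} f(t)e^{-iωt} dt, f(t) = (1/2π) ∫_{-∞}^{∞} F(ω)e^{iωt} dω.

F[g](ω) = \frac{\pi \left(10 - 19 \left|{\omega}\right|\right) e^{- \frac{19 \left|{\omega}\right|}{10}}}{950}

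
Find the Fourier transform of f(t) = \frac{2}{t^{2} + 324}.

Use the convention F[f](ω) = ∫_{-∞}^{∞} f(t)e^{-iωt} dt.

F(ω) = \frac{\pi e^{- 18 \left|{\omega}\right|}}{9}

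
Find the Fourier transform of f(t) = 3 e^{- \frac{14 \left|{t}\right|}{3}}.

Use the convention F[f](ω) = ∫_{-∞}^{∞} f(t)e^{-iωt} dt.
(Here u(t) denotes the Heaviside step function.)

F(ω) = \frac{252}{9 \omega^{2} + 196}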